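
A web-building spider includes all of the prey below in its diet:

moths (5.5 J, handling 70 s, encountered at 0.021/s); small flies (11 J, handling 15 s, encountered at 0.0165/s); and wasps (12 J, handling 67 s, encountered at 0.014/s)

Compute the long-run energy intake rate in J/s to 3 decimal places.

0.127 J/s

R = (0.021×5.5 + 0.0165×11 + 0.014×12) / (1 + 0.021×70 + 0.0165×15 + 0.014×67) = 0.465/3.656 = 0.1272 J/s.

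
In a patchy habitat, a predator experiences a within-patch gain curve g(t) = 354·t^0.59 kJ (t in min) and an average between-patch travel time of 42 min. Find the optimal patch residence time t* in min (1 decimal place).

Optimal t* satisfies g'(t*) = g(t*)/(T + t*).
g'(t) = 0.59·354·t^-0.41. Setting 0.59·354·t^-0.41 = 354·t^0.59/(42+t) gives 0.59(42+t) = t, so 0.41·t = 0.59×42.
t* = 0.59×42/0.41 = 60.44 min.

60.4 min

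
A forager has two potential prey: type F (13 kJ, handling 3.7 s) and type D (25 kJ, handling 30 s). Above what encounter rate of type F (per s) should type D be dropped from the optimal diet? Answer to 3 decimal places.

At the threshold, the rate on type F alone equals the profitability of type D: λ·13/(1 + λ·3.7) = 25/30 = 0.8333.
Rearranging, λ(13 − 0.8333×3.7) = 0.8333, so λ = 0.8333/9.917 = 0.08403 per s.

0.084 per s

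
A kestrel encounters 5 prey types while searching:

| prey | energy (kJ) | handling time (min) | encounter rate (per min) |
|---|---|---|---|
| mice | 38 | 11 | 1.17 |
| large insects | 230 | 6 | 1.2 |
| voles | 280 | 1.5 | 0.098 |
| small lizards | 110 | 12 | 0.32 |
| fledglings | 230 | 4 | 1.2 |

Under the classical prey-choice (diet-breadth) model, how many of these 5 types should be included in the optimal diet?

Rank by E/h (kJ/min): voles 187, fledglings 57.5, large insects 38.3, small lizards 9.17, mice 3.45. Include each in turn until the next type's E/h falls below the running intake rate.
Rate on top 1: 23.92. fledglings: 57.5 > 23.92 → include.
Rate on top 2: 51.02. large insects: 38.3 < 51.02 → exclude; stop.
Optimal diet: voles, fledglings — 2 of 5 types.

2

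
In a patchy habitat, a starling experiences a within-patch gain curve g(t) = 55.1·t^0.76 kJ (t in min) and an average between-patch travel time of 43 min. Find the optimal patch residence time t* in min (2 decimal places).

Optimal t* satisfies g'(t*) = g(t*)/(T + t*).
g'(t) = 0.76·55.1·t^-0.24. Setting 0.76·55.1·t^-0.24 = 55.1·t^0.76/(43+t) gives 0.76(43+t) = t, so 0.24·t = 0.76×43.
t* = 0.76×43/0.24 = 136.2 min.

136.17 min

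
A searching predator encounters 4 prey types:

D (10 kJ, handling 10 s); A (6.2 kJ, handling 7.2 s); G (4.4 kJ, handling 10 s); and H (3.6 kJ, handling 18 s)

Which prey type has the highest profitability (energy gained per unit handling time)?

Profitability E/h (kJ/s): D = 10/10 = 1, A = 6.2/7.2 = 0.861, G = 4.4/10 = 0.44, H = 3.6/18 = 0.2.
Ranked: D > A > G > H.

D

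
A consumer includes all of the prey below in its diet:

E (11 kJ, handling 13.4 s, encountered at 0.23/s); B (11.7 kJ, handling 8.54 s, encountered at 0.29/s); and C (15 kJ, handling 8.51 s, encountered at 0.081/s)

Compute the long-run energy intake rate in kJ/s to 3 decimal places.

R = (0.23×11 + 0.29×11.7 + 0.081×15) / (1 + 0.23×13.4 + 0.29×8.54 + 0.081×8.51) = 7.138/7.248 = 0.9848 kJ/s.

0.985 kJ/s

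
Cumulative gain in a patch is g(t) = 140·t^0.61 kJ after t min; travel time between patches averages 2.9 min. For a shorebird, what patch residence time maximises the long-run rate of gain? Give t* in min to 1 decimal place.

4.5 min

Optimal t* satisfies g'(t*) = g(t*)/(T + t*).
g'(t) = 0.61·140·t^-0.39. Setting 0.61·140·t^-0.39 = 140·t^0.61/(2.9+t) gives 0.61(2.9+t) = t, so 0.39·t = 0.61×2.9.
t* = 0.61×2.9/0.39 = 4.536 min.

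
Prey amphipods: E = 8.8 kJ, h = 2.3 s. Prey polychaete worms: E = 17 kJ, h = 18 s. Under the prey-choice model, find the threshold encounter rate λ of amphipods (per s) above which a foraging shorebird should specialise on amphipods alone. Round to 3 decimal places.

The zero-one rule: include polychaete worms iff E₂/h₂ > λE₁/(1+λh₁). Equality gives the switch point.
λE₁h₂ = E₂ + λE₂h₁ ⇒ λ = E₂/(E₁h₂ − E₂h₁) = 17/(158.4 − 39.1) = 0.1425 per s.

0.142 per s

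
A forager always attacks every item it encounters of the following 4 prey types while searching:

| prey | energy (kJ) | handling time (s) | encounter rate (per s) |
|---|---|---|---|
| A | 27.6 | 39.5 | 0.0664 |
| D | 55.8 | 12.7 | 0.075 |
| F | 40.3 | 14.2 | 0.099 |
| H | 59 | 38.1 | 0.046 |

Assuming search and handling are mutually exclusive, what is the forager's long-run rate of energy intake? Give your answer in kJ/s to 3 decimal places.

Energy encountered per unit search time: 0.0664×27.6 + 0.075×55.8 + 0.099×40.3 + 0.046×59 = 12.72 kJ/s.
Handling time per unit search time: 0.0664×39.5 + 0.075×12.7 + 0.099×14.2 + 0.046×38.1 = 6.734.
Rate = 12.72/(1 + 6.734) = 1.645 kJ/s.

1.645 kJ/s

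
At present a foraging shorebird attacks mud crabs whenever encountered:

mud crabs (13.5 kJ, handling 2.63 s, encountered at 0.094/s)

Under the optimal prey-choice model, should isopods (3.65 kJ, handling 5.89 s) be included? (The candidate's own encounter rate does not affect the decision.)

No

On mud crabs alone, R = ΣλE/(1+Σλh) = 1.269/1.247 = 1.017 kJ/s.
isopods: E/h = 3.65/5.89 = 0.6197 kJ/s.
0.6197 < 1.017, so adding isopods would lower the average — exclude it.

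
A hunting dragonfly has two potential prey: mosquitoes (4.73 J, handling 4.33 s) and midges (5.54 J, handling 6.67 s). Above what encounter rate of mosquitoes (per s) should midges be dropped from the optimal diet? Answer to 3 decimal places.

0.733 per s

The zero-one rule: include midges iff E₂/h₂ > λE₁/(1+λh₁). Equality gives the switch point.
λE₁h₂ = E₂ + λE₂h₁ ⇒ λ = E₂/(E₁h₂ − E₂h₁) = 5.54/(31.55 − 23.99) = 0.7327 per s.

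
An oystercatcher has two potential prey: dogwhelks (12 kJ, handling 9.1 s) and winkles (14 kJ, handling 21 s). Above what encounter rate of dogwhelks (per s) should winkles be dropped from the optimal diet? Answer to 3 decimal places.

The zero-one rule: include winkles iff E₂/h₂ > λE₁/(1+λh₁). Equality gives the switch point.
λE₁h₂ = E₂ + λE₂h₁ ⇒ λ = E₂/(E₁h₂ − E₂h₁) = 14/(252 − 127.4) = 0.1124 per s.

0.112 per s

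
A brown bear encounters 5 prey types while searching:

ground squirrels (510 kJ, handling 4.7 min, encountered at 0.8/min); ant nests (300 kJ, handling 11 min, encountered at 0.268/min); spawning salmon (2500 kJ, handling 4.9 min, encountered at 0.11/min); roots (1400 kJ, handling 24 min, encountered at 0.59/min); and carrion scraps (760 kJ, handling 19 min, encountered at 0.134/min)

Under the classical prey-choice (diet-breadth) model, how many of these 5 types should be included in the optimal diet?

1

E/h in descending order: spawning salmon 510, ground squirrels 109, roots 58.3, carrion scraps 40, ant nests 27.3 kJ/min. The optimal diet is the largest prefix of this list for which every included type satisfies E_i/h_i > R on the types above it.
Rate on top 1: 178.7. ground squirrels: 109 < 178.7 → exclude; stop.
Optimal diet: spawning salmon — 1 of 5 types.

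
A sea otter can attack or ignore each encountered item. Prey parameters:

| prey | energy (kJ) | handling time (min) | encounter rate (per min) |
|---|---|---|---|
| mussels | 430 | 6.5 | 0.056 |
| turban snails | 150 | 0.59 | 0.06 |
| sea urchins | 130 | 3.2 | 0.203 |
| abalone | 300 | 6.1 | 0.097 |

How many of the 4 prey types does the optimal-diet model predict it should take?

E/h in descending order: turban snails 254, mussels 66.2, abalone 49.2, sea urchins 40.6 kJ/min. The optimal diet is the largest prefix of this list for which every included type satisfies E_i/h_i > R on the types above it.
Rate on top 1: 8.692. mussels: 66.2 > 8.692 → include.
Rate on top 2: 23.64. abalone: 49.2 > 23.64 → include.
Rate on top 3: 31.23. sea urchins: 40.6 > 31.23 → include.
Optimal diet: turban snails, mussels, abalone, sea urchins — 4 of 4 types.

4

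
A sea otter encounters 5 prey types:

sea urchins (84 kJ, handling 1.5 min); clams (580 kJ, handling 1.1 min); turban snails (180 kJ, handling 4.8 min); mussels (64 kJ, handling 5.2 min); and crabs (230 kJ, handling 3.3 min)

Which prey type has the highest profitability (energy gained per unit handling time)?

clams

In descending order of E/h:
clams: 580/1.1 = 527 kJ/min
crabs: 230/3.3 = 69.7 kJ/min
sea urchins: 84/1.5 = 56 kJ/min
turban snails: 180/4.8 = 37.5 kJ/min
mussels: 64/5.2 = 12.3 kJ/min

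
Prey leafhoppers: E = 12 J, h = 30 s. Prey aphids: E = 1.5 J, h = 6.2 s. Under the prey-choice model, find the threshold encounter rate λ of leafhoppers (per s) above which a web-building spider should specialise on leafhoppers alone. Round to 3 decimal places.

The zero-one rule: include aphids iff E₂/h₂ > λE₁/(1+λh₁). Equality gives the switch point.
λE₁h₂ = E₂ + λE₂h₁ ⇒ λ = E₂/(E₁h₂ − E₂h₁) = 1.5/(74.4 − 45) = 0.05102 per s.

0.051 per s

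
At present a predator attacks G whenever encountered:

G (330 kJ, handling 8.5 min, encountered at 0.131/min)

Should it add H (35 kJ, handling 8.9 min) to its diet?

No

On G alone, R = ΣλE/(1+Σλh) = 43.23/2.114 = 20.45 kJ/min.
Profitability of H: 35/8.9 = 3.933 kJ/min.
3.933 < 20.45, so adding H would lower the average — exclude it.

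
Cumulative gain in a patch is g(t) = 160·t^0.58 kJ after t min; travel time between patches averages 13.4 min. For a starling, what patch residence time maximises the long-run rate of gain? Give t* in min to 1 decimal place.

18.5 min

Maximise g(t)/(T+t): set derivative to zero → g'(t)(T+t) = g(t).
g'(t) = 0.58·160·t^-0.42. Setting 0.58·160·t^-0.42 = 160·t^0.58/(13.4+t) gives 0.58(13.4+t) = t, so 0.42·t = 0.58×13.4.
t* = 0.58×13.4/0.42 = 18.5 min.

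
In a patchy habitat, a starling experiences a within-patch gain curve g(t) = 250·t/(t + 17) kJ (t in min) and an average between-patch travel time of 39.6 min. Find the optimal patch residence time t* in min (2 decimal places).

Optimal t* satisfies g'(t*) = g(t*)/(T + t*).
g'(t) = 250·17/(t + 17)². Setting 250·17/(t+17)² = 250t/[(t+17)(39.6+t)] gives 17(39.6+t) = t(t+17), so t² = 17×39.6 = 673.2.
t* = √673.2 = 25.95 min.

25.95 min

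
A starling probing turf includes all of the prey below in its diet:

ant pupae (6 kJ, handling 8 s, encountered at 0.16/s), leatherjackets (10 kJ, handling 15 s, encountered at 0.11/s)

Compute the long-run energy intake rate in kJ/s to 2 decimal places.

R = (0.16×6 + 0.11×10) / (1 + 0.16×8 + 0.11×15) = 2.06/3.93 = 0.5242 kJ/s.

0.52 kJ/s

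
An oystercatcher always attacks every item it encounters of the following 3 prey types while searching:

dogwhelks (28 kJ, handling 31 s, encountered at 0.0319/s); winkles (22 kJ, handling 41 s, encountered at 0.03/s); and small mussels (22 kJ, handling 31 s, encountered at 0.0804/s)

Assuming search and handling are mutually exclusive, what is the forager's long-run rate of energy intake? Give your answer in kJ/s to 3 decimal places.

R = Σλ_iE_i / (1 + Σλ_ih_i)
Numerator: 0.0319×28 + 0.03×22 + 0.0804×22 = 3.322
Denominator: 1 + 0.0319×31 + 0.03×41 + 0.0804×31 = 5.711
R = 3.322/5.711 = 0.5817 kJ/s

0.582 kJ/s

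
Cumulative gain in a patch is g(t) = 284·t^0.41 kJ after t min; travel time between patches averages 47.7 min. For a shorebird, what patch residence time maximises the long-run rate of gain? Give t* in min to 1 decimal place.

Maximise g(t)/(T+t): set derivative to zero → g'(t)(T+t) = g(t).
g'(t) = 0.41·284·t^-0.59. Setting 0.41·284·t^-0.59 = 284·t^0.41/(47.7+t) gives 0.41(47.7+t) = t, so 0.59·t = 0.41×47.7.
t* = 0.41×47.7/0.59 = 33.15 min.

33.1 min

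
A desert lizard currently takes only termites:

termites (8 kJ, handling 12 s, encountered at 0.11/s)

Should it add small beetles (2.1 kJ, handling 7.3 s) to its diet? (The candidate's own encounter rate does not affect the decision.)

Current rate: (0.11×8)/(1 + 0.11×12) = 0.3793 kJ/s.
Profitability of small beetles: 2.1/7.3 = 0.2877 kJ/s.
Since 0.2877 < R, time spent handling small beetles is better spent searching.

No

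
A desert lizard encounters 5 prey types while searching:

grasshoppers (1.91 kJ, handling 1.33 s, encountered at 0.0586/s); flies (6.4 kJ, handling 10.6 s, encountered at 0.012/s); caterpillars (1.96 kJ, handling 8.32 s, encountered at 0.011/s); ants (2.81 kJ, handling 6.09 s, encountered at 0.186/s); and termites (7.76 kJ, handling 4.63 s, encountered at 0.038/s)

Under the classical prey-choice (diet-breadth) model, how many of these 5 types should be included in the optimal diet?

E/h in descending order: termites 1.68, grasshoppers 1.44, flies 0.604, ants 0.461, caterpillars 0.236 kJ/s. The optimal diet is the largest prefix of this list for which every included type satisfies E_i/h_i > R on the types above it.
Rate on top 1: 0.2508. grasshoppers: 1.44 > 0.2508 → include.
Rate on top 2: 0.3244. flies: 0.604 > 0.3244 → include.
Rate on top 3: 0.3502. ants: 0.461 > 0.3502 → include.
Rate on top 4: 0.4003. caterpillars: 0.236 < 0.4003 → exclude; stop.
Optimal diet: termites, grasshoppers, flies, ants — 4 of 5 types.

4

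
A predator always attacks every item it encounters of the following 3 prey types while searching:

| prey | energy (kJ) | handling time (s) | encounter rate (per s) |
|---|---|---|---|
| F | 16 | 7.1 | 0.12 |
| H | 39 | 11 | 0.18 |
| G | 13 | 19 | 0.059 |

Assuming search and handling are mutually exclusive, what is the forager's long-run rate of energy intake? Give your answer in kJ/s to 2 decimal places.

R = Σλ_iE_i / (1 + Σλ_ih_i)
Numerator: 0.12×16 + 0.18×39 + 0.059×13 = 9.707
Denominator: 1 + 0.12×7.1 + 0.18×11 + 0.059×19 = 4.953
R = 9.707/4.953 = 1.96 kJ/s

1.96 kJ/s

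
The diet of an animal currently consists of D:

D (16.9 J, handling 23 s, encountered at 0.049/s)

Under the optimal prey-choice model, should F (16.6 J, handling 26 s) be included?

Intake rate on the current diet: R = (0.049×16.9) / (1 + 0.049×23) = 0.8281/2.127 = 0.3893 J/s.
Profitability of F: 16.6/26 = 0.6385 J/s.
Since 0.6385 > R, including F increases the long-run rate.

Yes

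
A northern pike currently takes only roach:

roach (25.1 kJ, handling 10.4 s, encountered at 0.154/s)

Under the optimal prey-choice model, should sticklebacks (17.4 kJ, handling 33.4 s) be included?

On roach alone, R = ΣλE/(1+Σλh) = 3.865/2.602 = 1.486 kJ/s.
sticklebacks: E/h = 17.4/33.4 = 0.521 kJ/s.
Since 0.521 < R, time spent handling sticklebacks is better spent searching.

No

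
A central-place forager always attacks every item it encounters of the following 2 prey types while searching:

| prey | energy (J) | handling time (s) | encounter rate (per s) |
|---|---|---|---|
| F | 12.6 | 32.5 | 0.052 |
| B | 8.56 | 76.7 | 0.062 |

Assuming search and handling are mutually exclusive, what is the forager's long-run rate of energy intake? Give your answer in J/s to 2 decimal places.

0.16 J/s

Energy encountered per unit search time: 0.052×12.6 + 0.062×8.56 = 1.186 J/s.
Handling time per unit search time: 0.052×32.5 + 0.062×76.7 = 6.445.
Rate = 1.186/(1 + 6.445) = 0.1593 J/s.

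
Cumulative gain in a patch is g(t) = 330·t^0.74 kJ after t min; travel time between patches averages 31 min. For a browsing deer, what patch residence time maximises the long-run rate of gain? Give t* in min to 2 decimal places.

88.23 min

Maximise g(t)/(T+t): set derivative to zero → g'(t)(T+t) = g(t).
g'(t) = 0.74·330·t^-0.26. Setting 0.74·330·t^-0.26 = 330·t^0.74/(31+t) gives 0.74(31+t) = t, so 0.26·t = 0.74×31.
t* = 0.74×31/0.26 = 88.23 min.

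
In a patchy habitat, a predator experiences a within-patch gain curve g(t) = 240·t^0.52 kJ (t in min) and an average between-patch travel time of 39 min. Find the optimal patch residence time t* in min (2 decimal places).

Optimal t* satisfies g'(t*) = g(t*)/(T + t*).
g'(t) = 0.52·240·t^-0.48. Setting 0.52·240·t^-0.48 = 240·t^0.52/(39+t) gives 0.52(39+t) = t, so 0.48·t = 0.52×39.
t* = 0.52×39/0.48 = 42.25 min.

42.25 min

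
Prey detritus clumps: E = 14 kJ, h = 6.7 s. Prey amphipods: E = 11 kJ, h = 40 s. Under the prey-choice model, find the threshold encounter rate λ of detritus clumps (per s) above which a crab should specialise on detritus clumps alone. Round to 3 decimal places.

0.023 per s

At the threshold, the rate on detritus clumps alone equals the profitability of amphipods: λ·14/(1 + λ·6.7) = 11/40 = 0.275.
Rearranging, λ(14 − 0.275×6.7) = 0.275, so λ = 0.275/12.16 = 0.02262 per s.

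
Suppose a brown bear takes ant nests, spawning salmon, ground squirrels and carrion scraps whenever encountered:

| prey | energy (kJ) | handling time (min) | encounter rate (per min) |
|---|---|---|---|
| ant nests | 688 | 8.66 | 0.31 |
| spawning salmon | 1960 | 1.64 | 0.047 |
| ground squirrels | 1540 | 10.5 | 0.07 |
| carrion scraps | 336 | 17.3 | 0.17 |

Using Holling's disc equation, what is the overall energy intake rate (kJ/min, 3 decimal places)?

63.235 kJ/min

Energy encountered per unit search time: 0.31×688 + 0.047×1960 + 0.07×1540 + 0.17×336 = 470.3 kJ/min.
Handling time per unit search time: 0.31×8.66 + 0.047×1.64 + 0.07×10.5 + 0.17×17.3 = 6.438.
Rate = 470.3/(1 + 6.438) = 63.23 kJ/min.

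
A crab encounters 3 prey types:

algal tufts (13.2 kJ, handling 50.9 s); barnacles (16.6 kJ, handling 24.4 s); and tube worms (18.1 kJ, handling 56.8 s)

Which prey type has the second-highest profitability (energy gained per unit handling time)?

tube worms

In descending order of E/h:
barnacles: 16.6/24.4 = 0.68 kJ/s
tube worms: 18.1/56.8 = 0.319 kJ/s
algal tufts: 13.2/50.9 = 0.259 kJ/s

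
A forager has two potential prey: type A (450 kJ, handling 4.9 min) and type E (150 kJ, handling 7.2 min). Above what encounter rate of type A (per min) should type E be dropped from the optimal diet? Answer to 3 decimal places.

The zero-one rule: include type E iff E₂/h₂ > λE₁/(1+λh₁). Equality gives the switch point.
λE₁h₂ = E₂ + λE₂h₁ ⇒ λ = E₂/(E₁h₂ − E₂h₁) = 150/(3240 − 735) = 0.05988 per min.

0.060 per min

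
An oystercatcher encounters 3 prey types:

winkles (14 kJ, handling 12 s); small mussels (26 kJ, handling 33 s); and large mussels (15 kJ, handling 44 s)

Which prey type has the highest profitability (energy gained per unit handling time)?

In descending order of E/h:
winkles: 14/12 = 1.17 kJ/s
small mussels: 26/33 = 0.788 kJ/s
large mussels: 15/44 = 0.341 kJ/s

winkles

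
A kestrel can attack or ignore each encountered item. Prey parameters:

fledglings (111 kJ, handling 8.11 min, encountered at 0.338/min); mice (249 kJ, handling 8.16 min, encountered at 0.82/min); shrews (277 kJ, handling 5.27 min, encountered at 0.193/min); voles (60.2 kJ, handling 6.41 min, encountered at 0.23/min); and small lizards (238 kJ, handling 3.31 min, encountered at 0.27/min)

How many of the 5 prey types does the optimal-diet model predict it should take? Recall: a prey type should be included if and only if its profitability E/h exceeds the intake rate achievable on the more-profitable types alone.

Rank by E/h (kJ/min): small lizards 71.9, shrews 52.6, mice 30.5, fledglings 13.7, voles 9.39. Include each in turn until the next type's E/h falls below the running intake rate.
Rate on top 1: 33.93. shrews: 52.6 > 33.93 → include.
Rate on top 2: 40.44. mice: 30.5 < 40.44 → exclude; stop.
Optimal diet: small lizards, shrews — 2 of 5 types.

2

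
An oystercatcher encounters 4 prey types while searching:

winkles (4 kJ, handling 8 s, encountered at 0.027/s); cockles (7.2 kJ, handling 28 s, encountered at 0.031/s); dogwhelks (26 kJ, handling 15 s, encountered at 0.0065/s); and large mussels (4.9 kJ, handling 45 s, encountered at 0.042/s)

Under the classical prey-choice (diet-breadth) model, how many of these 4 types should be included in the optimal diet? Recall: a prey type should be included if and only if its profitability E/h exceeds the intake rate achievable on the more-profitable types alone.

3

Rank by E/h (kJ/s): dogwhelks 1.73, winkles 0.5, cockles 0.257, large mussels 0.109. Include each in turn until the next type's E/h falls below the running intake rate.
Rate on top 1: 0.154. winkles: 0.5 > 0.154 → include.
Rate on top 2: 0.2109. cockles: 0.257 > 0.2109 → include.
Rate on top 3: 0.2293. large mussels: 0.109 < 0.2293 → exclude; stop.
Optimal diet: dogwhelks, winkles, cockles — 3 of 4 types.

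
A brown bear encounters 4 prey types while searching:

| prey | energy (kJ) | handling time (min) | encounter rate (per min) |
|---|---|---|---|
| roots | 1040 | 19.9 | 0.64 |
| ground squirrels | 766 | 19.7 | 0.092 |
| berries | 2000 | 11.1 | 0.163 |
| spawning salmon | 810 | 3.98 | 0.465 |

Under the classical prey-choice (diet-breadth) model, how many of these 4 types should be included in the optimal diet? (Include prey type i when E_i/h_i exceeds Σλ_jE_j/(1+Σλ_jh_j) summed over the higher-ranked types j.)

Rank by E/h (kJ/min): spawning salmon 204, berries 180, roots 52.3, ground squirrels 38.9. Include each in turn until the next type's E/h falls below the running intake rate.
Rate on top 1: 132.1. berries: 180 > 132.1 → include.
Rate on top 2: 150.8. roots: 52.3 < 150.8 → exclude; stop.
Optimal diet: spawning salmon, berries — 2 of 4 types.

2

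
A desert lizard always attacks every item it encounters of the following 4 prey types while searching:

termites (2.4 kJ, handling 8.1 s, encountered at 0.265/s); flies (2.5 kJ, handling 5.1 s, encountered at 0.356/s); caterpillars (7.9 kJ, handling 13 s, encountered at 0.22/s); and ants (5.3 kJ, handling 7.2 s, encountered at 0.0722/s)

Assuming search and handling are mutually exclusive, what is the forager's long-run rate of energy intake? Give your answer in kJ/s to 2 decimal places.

0.44 kJ/s

R = Σλ_iE_i / (1 + Σλ_ih_i)
Numerator: 0.265×2.4 + 0.356×2.5 + 0.22×7.9 + 0.0722×5.3 = 3.647
Denominator: 1 + 0.265×8.1 + 0.356×5.1 + 0.22×13 + 0.0722×7.2 = 8.342
R = 3.647/8.342 = 0.4371 kJ/s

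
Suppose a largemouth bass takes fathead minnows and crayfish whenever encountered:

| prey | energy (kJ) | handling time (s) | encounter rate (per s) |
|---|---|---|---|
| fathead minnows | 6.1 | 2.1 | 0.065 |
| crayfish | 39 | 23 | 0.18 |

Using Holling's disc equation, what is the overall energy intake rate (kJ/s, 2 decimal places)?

Energy encountered per unit search time: 0.065×6.1 + 0.18×39 = 7.416 kJ/s.
Handling time per unit search time: 0.065×2.1 + 0.18×23 = 4.276.
Rate = 7.416/(1 + 4.276) = 1.406 kJ/s.

1.41 kJ/s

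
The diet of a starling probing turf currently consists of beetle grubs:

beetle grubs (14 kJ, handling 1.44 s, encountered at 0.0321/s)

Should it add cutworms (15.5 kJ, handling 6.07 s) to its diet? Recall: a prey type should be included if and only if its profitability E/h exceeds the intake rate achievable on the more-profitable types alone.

Current rate: (0.0321×14)/(1 + 0.0321×1.44) = 0.4295 kJ/s.
cutworms: E/h = 15.5/6.07 = 2.554 kJ/s.
2.554 > 0.4295, so adding cutworms raises the average — include it.

Yes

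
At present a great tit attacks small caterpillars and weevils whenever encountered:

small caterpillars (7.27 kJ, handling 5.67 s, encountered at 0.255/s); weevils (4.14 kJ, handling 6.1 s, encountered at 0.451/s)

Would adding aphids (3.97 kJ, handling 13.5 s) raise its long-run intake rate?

No

Current rate: (0.255×7.27 + 0.451×4.14)/(1 + 0.255×5.67 + 0.451×6.1) = 0.716 kJ/s.
aphids: E/h = 3.97/13.5 = 0.2941 kJ/s.
0.2941 < 0.716, so adding aphids would lower the average — exclude it.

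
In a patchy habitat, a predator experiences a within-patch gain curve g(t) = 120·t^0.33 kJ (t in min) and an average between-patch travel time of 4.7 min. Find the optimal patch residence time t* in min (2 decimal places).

2.31 min

By the marginal value theorem, leave when the instantaneous gain rate g'(t) equals the habitat-wide average g(t)/(T + t).
g'(t) = 0.33·120·t^-0.67. Setting 0.33·120·t^-0.67 = 120·t^0.33/(4.7+t) gives 0.33(4.7+t) = t, so 0.67·t = 0.33×4.7.
t* = 0.33×4.7/0.67 = 2.315 min.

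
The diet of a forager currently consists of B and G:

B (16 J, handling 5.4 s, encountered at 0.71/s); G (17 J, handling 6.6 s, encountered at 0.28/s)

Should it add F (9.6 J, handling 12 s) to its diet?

No

Current rate: (0.71×16 + 0.28×17)/(1 + 0.71×5.4 + 0.28×6.6) = 2.412 J/s.
Profitability of F: 9.6/12 = 0.8 J/s.
0.8 < 2.412, so adding F would lower the average — exclude it.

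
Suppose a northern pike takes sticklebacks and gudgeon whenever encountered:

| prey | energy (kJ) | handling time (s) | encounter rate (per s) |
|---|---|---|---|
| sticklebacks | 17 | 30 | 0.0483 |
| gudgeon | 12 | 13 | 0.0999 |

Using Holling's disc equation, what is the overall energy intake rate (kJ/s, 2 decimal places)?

Energy encountered per unit search time: 0.0483×17 + 0.0999×12 = 2.02 kJ/s.
Handling time per unit search time: 0.0483×30 + 0.0999×13 = 2.748.
Rate = 2.02/(1 + 2.748) = 0.539 kJ/s.

0.54 kJ/s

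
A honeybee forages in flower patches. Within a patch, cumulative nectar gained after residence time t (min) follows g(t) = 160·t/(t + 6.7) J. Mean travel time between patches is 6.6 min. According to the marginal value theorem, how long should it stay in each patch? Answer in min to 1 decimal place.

6.6 min

Maximise g(t)/(T+t): set derivative to zero → g'(t)(T+t) = g(t).
g'(t) = 160·6.7/(t + 6.7)². Setting 160·6.7/(t+6.7)² = 160t/[(t+6.7)(6.6+t)] gives 6.7(6.6+t) = t(t+6.7), so t² = 6.7×6.6 = 44.22.
t* = √44.22 = 6.65 min.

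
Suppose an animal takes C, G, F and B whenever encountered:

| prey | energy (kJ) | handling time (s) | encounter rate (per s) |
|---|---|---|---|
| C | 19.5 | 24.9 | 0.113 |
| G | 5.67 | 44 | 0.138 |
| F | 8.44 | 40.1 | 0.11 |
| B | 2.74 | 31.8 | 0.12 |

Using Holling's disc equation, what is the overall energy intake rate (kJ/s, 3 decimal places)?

0.234 kJ/s

R = Σλ_iE_i / (1 + Σλ_ih_i)
Numerator: 0.113×19.5 + 0.138×5.67 + 0.11×8.44 + 0.12×2.74 = 4.243
Denominator: 1 + 0.113×24.9 + 0.138×44 + 0.11×40.1 + 0.12×31.8 = 18.11
R = 4.243/18.11 = 0.2343 kJ/s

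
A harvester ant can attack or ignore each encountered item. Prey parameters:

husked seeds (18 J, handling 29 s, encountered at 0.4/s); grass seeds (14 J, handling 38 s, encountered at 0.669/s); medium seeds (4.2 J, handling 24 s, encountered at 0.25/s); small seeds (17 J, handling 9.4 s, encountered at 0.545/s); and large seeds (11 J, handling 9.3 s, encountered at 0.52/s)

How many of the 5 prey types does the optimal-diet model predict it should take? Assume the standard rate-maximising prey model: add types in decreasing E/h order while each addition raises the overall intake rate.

Profitabilities (E/h, J/s): small seeds 1.81, large seeds 1.18, husked seeds 0.621, grass seeds 0.368, medium seeds 0.175. Add prey in this order while the next type's profitability exceeds the intake rate on those already taken.
Rate on top 1: 1.513. large seeds: 1.18 < 1.513 → exclude; stop.
Optimal diet: small seeds — 1 of 5 types.

1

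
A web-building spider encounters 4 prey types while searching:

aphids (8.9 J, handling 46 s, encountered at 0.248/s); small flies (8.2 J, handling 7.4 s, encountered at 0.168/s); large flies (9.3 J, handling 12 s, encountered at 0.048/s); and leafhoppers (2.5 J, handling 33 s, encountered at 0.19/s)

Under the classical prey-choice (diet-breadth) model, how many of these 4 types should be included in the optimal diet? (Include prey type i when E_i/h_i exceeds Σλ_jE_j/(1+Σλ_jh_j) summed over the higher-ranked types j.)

Profitabilities (E/h, J/s): small flies 1.11, large flies 0.775, aphids 0.193, leafhoppers 0.0758. Add prey in this order while the next type's profitability exceeds the intake rate on those already taken.
Rate on top 1: 0.6141. large flies: 0.775 > 0.6141 → include.
Rate on top 2: 0.647. aphids: 0.193 < 0.647 → exclude; stop.
Optimal diet: small flies, large flies — 2 of 4 types.

2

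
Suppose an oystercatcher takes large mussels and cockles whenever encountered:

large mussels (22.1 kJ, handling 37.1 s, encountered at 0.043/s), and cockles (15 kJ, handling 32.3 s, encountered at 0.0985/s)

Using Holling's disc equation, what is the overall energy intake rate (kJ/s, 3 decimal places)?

Energy encountered per unit search time: 0.043×22.1 + 0.0985×15 = 2.428 kJ/s.
Handling time per unit search time: 0.043×37.1 + 0.0985×32.3 = 4.777.
Rate = 2.428/(1 + 4.777) = 0.4203 kJ/s.

0.420 kJ/s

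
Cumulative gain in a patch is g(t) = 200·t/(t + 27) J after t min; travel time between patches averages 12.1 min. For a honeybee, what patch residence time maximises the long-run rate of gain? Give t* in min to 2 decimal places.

18.07 min

By the marginal value theorem, leave when the instantaneous gain rate g'(t) equals the habitat-wide average g(t)/(T + t).
g'(t) = 200·27/(t + 27)². Setting 200·27/(t+27)² = 200t/[(t+27)(12.1+t)] gives 27(12.1+t) = t(t+27), so t² = 27×12.1 = 326.7.
t* = √326.7 = 18.07 min.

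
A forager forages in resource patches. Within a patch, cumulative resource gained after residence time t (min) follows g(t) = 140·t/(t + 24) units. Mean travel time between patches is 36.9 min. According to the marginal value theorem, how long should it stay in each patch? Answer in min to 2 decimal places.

Optimal t* satisfies g'(t*) = g(t*)/(T + t*).
g'(t) = 140·24/(t + 24)². Setting 140·24/(t+24)² = 140t/[(t+24)(36.9+t)] gives 24(36.9+t) = t(t+24), so t² = 24×36.9 = 885.6.
t* = √885.6 = 29.76 min.

29.76 min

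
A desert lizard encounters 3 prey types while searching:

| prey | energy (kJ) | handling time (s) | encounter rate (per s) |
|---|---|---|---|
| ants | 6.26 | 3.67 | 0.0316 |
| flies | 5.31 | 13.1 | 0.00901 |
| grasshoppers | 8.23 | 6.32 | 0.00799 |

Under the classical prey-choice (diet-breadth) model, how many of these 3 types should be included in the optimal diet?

3

E/h in descending order: ants 1.71, grasshoppers 1.3, flies 0.405 kJ/s. The optimal diet is the largest prefix of this list for which every included type satisfies E_i/h_i > R on the types above it.
Rate on top 1: 0.1773. grasshoppers: 1.3 > 0.1773 → include.
Rate on top 2: 0.226. flies: 0.405 > 0.226 → include.
Optimal diet: ants, grasshoppers, flies — 3 of 3 types.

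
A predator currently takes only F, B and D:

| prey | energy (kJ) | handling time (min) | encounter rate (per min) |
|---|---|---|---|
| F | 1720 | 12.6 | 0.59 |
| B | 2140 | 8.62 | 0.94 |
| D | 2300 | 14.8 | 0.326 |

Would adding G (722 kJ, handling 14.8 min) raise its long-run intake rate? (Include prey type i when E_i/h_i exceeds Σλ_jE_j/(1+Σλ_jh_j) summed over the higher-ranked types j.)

No

On F, B and D alone, R = ΣλE/(1+Σλh) = 3776/21.36 = 176.8 kJ/min.
G: E/h = 722/14.8 = 48.78 kJ/min.
Since 48.78 < R, time spent handling G is better spent searching.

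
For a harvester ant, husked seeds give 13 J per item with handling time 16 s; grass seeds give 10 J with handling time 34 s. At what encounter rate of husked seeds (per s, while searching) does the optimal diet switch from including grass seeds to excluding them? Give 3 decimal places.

The zero-one rule: include grass seeds iff E₂/h₂ > λE₁/(1+λh₁). Equality gives the switch point.
λE₁h₂ = E₂ + λE₂h₁ ⇒ λ = E₂/(E₁h₂ − E₂h₁) = 10/(442 − 160) = 0.03546 per s.

0.035 per s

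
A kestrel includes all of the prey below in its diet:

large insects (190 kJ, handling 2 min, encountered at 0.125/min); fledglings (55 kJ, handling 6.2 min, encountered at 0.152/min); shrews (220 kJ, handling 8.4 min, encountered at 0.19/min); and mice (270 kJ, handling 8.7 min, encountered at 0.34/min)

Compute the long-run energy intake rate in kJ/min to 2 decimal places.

R = Σλ_iE_i / (1 + Σλ_ih_i)
Numerator: 0.125×190 + 0.152×55 + 0.19×220 + 0.34×270 = 165.7
Denominator: 1 + 0.125×2 + 0.152×6.2 + 0.19×8.4 + 0.34×8.7 = 6.746
R = 165.7/6.746 = 24.56 kJ/min

24.56 kJ/min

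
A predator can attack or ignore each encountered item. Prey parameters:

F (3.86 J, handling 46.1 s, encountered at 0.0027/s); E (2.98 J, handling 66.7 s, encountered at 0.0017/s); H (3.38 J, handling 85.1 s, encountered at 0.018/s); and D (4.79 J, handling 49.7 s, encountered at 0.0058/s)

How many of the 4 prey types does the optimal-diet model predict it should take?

4

Rank by E/h (J/s): D 0.0964, F 0.0837, E 0.0447, H 0.0397. Include each in turn until the next type's E/h falls below the running intake rate.
Rate on top 1: 0.02157. F: 0.0837 > 0.02157 → include.
Rate on top 2: 0.02704. E: 0.0447 > 0.02704 → include.
Rate on top 3: 0.02835. H: 0.0397 > 0.02835 → include.
Optimal diet: D, F, E, H — 4 of 4 types.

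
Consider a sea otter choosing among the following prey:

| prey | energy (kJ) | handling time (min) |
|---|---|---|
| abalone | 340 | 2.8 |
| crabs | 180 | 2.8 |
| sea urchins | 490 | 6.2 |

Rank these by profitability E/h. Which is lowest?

crabs

In descending order of E/h:
abalone: 340/2.8 = 121 kJ/min
sea urchins: 490/6.2 = 79 kJ/min
crabs: 180/2.8 = 64.3 kJ/min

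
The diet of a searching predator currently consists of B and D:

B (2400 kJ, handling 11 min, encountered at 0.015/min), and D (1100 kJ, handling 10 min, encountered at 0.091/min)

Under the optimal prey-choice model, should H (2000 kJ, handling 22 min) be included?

Yes

Intake rate on the current diet: R = (0.015×2400 + 0.091×1100) / (1 + 0.015×11 + 0.091×10) = 136.1/2.075 = 65.59 kJ/min.
Profitability of H: 2000/22 = 90.91 kJ/min.
90.91 > 65.59, so adding H raises the average — include it.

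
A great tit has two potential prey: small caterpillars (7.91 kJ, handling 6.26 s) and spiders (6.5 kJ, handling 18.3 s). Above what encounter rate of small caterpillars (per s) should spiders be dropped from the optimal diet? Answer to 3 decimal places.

Drop spiders once their profitability E₂/h₂ falls below the rate achievable on small caterpillars alone: E₂/h₂ = λE₁/(1 + λh₁).
Solve for λ: λE₁h₂ = E₂(1 + λh₁) → λ(E₁h₂ − E₂h₁) = E₂ → λ = E₂/(E₁h₂ − E₂h₁).
λ = 6.5/(7.91×18.3 − 6.5×6.26) = 6.5/104.1 = 0.06246 per s.

0.062 per s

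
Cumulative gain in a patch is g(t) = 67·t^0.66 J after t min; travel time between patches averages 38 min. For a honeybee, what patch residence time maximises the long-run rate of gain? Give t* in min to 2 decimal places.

73.76 min

Maximise g(t)/(T+t): set derivative to zero → g'(t)(T+t) = g(t).
g'(t) = 0.66·67·t^-0.34. Setting 0.66·67·t^-0.34 = 67·t^0.66/(38+t) gives 0.66(38+t) = t, so 0.34·t = 0.66×38.
t* = 0.66×38/0.34 = 73.76 min.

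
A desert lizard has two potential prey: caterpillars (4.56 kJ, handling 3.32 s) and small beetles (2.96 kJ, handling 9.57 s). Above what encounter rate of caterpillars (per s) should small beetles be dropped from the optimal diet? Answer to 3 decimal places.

0.088 per s

At the threshold, the rate on caterpillars alone equals the profitability of small beetles: λ·4.56/(1 + λ·3.32) = 2.96/9.57 = 0.3093.
Rearranging, λ(4.56 − 0.3093×3.32) = 0.3093, so λ = 0.3093/3.533 = 0.08754 per s.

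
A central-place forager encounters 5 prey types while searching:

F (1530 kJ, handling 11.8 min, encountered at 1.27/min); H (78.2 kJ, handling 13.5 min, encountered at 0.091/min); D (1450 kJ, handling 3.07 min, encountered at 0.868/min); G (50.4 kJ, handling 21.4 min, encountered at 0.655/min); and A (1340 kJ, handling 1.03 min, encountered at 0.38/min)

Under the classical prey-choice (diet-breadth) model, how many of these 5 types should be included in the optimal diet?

2

E/h in descending order: A 1.3e+03, D 472, F 130, H 5.79, G 2.36 kJ/min. The optimal diet is the largest prefix of this list for which every included type satisfies E_i/h_i > R on the types above it.
Rate on top 1: 366. D: 472 > 366 → include.
Rate on top 2: 435.8. F: 130 < 435.8 → exclude; stop.
Optimal diet: A, D — 2 of 5 types.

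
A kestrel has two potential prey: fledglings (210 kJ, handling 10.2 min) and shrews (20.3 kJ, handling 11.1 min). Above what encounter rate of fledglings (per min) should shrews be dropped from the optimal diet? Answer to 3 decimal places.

0.010 per min

At the threshold, the rate on fledglings alone equals the profitability of shrews: λ·210/(1 + λ·10.2) = 20.3/11.1 = 1.829.
Rearranging, λ(210 − 1.829×10.2) = 1.829, so λ = 1.829/191.3 = 0.009558 per min.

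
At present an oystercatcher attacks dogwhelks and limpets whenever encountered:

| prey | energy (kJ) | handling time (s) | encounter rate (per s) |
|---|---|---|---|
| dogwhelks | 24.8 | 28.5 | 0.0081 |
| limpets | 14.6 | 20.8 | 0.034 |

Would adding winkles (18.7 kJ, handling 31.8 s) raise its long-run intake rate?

Yes

Intake rate on the current diet: R = (0.0081×24.8 + 0.034×14.6) / (1 + 0.0081×28.5 + 0.034×20.8) = 0.6973/1.938 = 0.3598 kJ/s.
winkles: E/h = 18.7/31.8 = 0.5881 kJ/s.
Since 0.5881 > R, including winkles increases the long-run rate.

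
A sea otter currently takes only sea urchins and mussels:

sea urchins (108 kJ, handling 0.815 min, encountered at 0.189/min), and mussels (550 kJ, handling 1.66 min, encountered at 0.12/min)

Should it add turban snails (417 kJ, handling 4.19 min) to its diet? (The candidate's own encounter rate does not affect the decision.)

On sea urchins and mussels alone, R = ΣλE/(1+Σλh) = 86.41/1.353 = 63.86 kJ/min.
Profitability of turban snails: 417/4.19 = 99.52 kJ/min.
99.52 > 63.86, so adding turban snails raises the average — include it.

Yes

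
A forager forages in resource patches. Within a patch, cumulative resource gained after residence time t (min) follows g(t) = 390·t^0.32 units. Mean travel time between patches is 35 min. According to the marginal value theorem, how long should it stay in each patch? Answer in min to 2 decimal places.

16.47 min

Optimal t* satisfies g'(t*) = g(t*)/(T + t*).
g'(t) = 0.32·390·t^-0.68. Setting 0.32·390·t^-0.68 = 390·t^0.32/(35+t) gives 0.32(35+t) = t, so 0.68·t = 0.32×35.
t* = 0.32×35/0.68 = 16.47 min.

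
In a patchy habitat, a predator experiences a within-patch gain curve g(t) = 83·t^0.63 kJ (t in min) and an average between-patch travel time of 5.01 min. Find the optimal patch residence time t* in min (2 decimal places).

Maximise g(t)/(T+t): set derivative to zero → g'(t)(T+t) = g(t).
g'(t) = 0.63·83·t^-0.37. Setting 0.63·83·t^-0.37 = 83·t^0.63/(5.01+t) gives 0.63(5.01+t) = t, so 0.37·t = 0.63×5.01.
t* = 0.63×5.01/0.37 = 8.531 min.

8.53 min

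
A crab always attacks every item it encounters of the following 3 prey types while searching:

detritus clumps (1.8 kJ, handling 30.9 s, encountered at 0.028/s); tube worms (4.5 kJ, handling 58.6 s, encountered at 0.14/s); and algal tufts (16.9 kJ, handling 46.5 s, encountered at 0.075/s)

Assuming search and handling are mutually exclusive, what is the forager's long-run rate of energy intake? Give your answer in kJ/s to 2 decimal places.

Energy encountered per unit search time: 0.028×1.8 + 0.14×4.5 + 0.075×16.9 = 1.948 kJ/s.
Handling time per unit search time: 0.028×30.9 + 0.14×58.6 + 0.075×46.5 = 12.56.
Rate = 1.948/(1 + 12.56) = 0.1437 kJ/s.

0.14 kJ/s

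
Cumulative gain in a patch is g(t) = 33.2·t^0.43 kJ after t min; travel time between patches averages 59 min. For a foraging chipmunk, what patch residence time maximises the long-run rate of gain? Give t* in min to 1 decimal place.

Optimal t* satisfies g'(t*) = g(t*)/(T + t*).
g'(t) = 0.43·33.2·t^-0.57. Setting 0.43·33.2·t^-0.57 = 33.2·t^0.43/(59+t) gives 0.43(59+t) = t, so 0.57·t = 0.43×59.
t* = 0.43×59/0.57 = 44.51 min.

44.5 min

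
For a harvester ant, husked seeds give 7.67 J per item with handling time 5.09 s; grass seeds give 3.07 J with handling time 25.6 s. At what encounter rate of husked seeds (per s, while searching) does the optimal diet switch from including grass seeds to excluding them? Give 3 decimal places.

0.017 per s

Drop grass seeds once their profitability E₂/h₂ falls below the rate achievable on husked seeds alone: E₂/h₂ = λE₁/(1 + λh₁).
Solve for λ: λE₁h₂ = E₂(1 + λh₁) → λ(E₁h₂ − E₂h₁) = E₂ → λ = E₂/(E₁h₂ − E₂h₁).
λ = 3.07/(7.67×25.6 − 3.07×5.09) = 3.07/180.7 = 0.01699 per s.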